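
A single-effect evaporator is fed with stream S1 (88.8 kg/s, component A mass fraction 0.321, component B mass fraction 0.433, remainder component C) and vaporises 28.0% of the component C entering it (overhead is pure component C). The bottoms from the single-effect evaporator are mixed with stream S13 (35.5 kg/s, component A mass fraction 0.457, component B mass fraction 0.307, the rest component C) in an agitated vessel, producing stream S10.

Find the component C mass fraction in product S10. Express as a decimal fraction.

0.204

Vapour removed = 0.280×0.246×88.8 = 6.1165 kg/s; concentrate = 82.683 kg/s.
component C reaching the mixer = 15.728 (from concentrate) + 35.5×0.236 = 24.106 kg/s.
Product flow = 82.683 + 35.5 = 118.18 kg/s; component C fraction = 0.204.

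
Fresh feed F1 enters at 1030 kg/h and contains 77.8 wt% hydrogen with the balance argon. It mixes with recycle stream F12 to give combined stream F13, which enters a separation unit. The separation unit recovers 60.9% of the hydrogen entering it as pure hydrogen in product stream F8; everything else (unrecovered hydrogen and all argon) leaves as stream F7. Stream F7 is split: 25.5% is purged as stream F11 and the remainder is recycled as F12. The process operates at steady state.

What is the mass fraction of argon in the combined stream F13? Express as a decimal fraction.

argon enters only via F1 and leaves only via the purge: 1030×0.222 = 0.255×(argon in F7), and the separation unit passes all argon, so argon in F13 = argon in F7 = 896.71 kg/h.
hydrogen in F13: m_A = 1030×0.778 + (1−0.255)·(1−0.609)·m_A, so m_A = 801.34/0.7087 = 1130.7 kg/h.
F13 = 1130.7 + 896.71 = 2027.4 kg/h.
argon fraction in F13 = 896.71/2027.4 = 0.442.

0.442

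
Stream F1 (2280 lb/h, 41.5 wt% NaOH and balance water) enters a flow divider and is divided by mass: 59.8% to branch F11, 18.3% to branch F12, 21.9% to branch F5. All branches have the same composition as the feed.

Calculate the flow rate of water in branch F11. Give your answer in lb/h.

797.6 lb/h

Branch F11 total = 0.598×2280 = 1363.4 lb/h.
water in F11 = 0.585×1363.4 = 797.61 lb/h.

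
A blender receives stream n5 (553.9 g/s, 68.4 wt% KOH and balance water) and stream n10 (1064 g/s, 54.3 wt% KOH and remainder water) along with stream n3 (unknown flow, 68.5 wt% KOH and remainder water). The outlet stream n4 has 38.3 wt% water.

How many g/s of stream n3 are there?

Let n3 be the unknown flow. Total out = 1617.9 + n3.
water balance: 661.28 + 0.315·n3 = 0.383·(1617.9 + n3)
(0.315 − 0.383)·n3 = 0.383×1617.9 − 661.28 = -41.625
n3 = -41.625 / -0.068 = 612.13 g/s

612.1 g/s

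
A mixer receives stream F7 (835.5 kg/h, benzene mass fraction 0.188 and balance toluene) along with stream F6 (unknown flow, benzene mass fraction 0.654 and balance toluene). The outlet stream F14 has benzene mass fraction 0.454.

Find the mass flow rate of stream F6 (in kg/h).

1111 kg/h

Let F6 be the unknown flow. Total out = 835.5 + F6.
benzene balance: 157.07 + 0.654·F6 = 0.454·(835.5 + F6)
(0.654 − 0.454)·F6 = 0.454×835.5 − 157.07 = 222.24
F6 = 222.24 / 0.200 = 1111.2 kg/h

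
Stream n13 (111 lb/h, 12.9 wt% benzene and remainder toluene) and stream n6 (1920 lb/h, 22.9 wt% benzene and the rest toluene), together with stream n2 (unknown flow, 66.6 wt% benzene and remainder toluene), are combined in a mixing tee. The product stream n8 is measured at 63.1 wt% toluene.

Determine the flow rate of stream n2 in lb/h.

Let n2 be the unknown flow. Total out = 2031 + n2.
toluene balance: 1577 + 0.334·n2 = 0.631·(2031 + n2)
(0.334 − 0.631)·n2 = 0.631×2031 − 1577 = -295.44
n2 = -295.44 / -0.297 = 994.75 lb/h

994.7 lb/h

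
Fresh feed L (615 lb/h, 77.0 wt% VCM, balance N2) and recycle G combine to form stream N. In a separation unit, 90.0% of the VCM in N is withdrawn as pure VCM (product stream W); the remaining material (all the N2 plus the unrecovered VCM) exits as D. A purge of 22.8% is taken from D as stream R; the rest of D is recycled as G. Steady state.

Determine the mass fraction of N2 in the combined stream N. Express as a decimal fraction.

N2 enters only via L and leaves only via the purge: 615×0.230 = 0.228×(N2 in D), and the separation unit passes all N2, so N2 in N = N2 in D = 620.39 lb/h.
VCM in N: m_A = 615×0.770 + (1−0.228)·(1−0.900)·m_A, so m_A = 473.55/0.9228 = 513.17 lb/h.
N = 513.17 + 620.39 = 1133.6 lb/h.
N2 fraction in N = 620.39/1133.6 = 0.547.

0.547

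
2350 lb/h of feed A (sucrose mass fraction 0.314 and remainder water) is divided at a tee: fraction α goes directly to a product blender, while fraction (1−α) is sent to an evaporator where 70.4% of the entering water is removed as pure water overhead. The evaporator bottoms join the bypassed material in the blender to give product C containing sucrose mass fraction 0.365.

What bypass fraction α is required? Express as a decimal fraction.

0.711

All 2350×0.314 = 737.9 lb/h of sucrose reaches C, so C = 737.9/0.365 = 2021.6 lb/h and vapour = 328.36 lb/h.
The evaporator receives (1−α)·2350 of feed at 0.686 water and removes 0.704 of that water:
0.704×0.686×(1−α)×2350 = 328.36
(1−α) = 328.36/1134.9 = 0.2893;  α = 0.7107.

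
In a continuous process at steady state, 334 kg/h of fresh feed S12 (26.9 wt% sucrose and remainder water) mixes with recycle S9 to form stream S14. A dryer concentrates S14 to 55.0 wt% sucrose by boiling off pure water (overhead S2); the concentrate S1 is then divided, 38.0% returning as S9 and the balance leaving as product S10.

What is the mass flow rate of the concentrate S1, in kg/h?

Overall sucrose balance (none leaves overhead): sucrose in fresh feed = sucrose in product, i.e. 334×0.269 = (1−0.380)·S1·0.550.
S1 = 89.846/(0.550×0.620) = 263.48 kg/h.

263.5 kg/h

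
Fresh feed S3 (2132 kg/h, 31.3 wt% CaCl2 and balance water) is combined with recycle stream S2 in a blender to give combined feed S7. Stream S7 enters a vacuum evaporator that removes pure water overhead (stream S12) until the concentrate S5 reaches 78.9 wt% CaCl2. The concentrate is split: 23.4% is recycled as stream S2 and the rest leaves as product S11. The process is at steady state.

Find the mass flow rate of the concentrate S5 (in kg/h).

1104 kg/h

Overall CaCl2 balance (none leaves overhead): CaCl2 in fresh feed = CaCl2 in product, i.e. 2132×0.313 = (1−0.234)·S5·0.789.
S5 = 667.32/(0.789×0.766) = 1104.1 kg/h.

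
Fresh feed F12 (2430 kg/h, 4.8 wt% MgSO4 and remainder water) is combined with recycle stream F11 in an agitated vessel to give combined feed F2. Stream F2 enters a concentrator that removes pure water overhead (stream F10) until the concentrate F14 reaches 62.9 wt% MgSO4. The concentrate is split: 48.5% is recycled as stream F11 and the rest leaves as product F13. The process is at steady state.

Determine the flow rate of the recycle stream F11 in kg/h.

Overall MgSO4 balance (none leaves overhead): MgSO4 in fresh feed = MgSO4 in product, i.e. 2430×0.048 = (1−0.485)·F14·0.629.
F14 = 116.64/(0.629×0.515) = 360.07 kg/h.
Recycle F11 = 0.485×360.07 = 174.64 kg/h.

174.6 kg/h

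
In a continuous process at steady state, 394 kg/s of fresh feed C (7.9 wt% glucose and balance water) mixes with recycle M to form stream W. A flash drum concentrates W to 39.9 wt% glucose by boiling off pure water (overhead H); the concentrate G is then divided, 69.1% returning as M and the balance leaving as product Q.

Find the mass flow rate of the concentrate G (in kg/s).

252.5 kg/s

Overall glucose balance (none leaves overhead): glucose in fresh feed = glucose in product, i.e. 394×0.079 = (1−0.691)·G·0.399.
G = 31.126/(0.399×0.309) = 252.46 kg/s.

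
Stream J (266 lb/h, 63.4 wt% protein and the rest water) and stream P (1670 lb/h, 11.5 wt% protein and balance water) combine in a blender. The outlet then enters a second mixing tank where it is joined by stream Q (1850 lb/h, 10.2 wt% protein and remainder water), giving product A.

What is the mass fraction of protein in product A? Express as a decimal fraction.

0.145

Overall, product flow = 3786 lb/h.
protein in = 266×0.634 + 1670×0.115 + 1850×0.102 = 549.39 lb/h.
protein fraction in A = 0.145.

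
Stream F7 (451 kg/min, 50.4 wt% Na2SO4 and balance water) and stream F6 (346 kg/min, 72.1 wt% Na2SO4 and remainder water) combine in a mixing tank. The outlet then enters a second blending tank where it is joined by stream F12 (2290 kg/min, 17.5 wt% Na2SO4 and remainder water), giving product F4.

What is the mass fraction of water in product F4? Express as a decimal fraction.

Overall, product flow = 3087 kg/min.
water in = 451×0.496 + 346×0.279 + 2290×0.825 = 2209.5 kg/min.
water fraction in F4 = 0.716.

0.716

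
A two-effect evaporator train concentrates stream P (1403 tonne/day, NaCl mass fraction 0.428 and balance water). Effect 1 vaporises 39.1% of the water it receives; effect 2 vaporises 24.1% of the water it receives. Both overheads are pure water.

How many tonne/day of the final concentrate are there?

971.4 tonne/day

water in feed = 1403×0.572 = 802.52 tonne/day.
After stage 1: water left = (1−0.391)×802.52 = 488.73; stream total = 1089.2 tonne/day.
After stage 2: water left = (1−0.241)×488.73 = 370.95; final concentrate = 971.43 tonne/day.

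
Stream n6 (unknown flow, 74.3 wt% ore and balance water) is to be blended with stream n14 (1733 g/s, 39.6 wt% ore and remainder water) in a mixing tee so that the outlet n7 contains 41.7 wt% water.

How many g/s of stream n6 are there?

2025 g/s

Let n6 be the unknown flow. Total out = 1733 + n6.
water balance: 1046.7 + 0.257·n6 = 0.417·(1733 + n6)
(0.257 − 0.417)·n6 = 0.417×1733 − 1046.7 = -324.07
n6 = -324.07 / -0.160 = 2025.4 g/s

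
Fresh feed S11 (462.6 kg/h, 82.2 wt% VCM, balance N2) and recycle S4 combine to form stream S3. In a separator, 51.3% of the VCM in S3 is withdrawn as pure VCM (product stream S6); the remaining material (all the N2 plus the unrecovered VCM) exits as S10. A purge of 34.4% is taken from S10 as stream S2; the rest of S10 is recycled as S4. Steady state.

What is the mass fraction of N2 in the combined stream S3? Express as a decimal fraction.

0.300

N2 enters only via S11 and leaves only via the purge: 462.6×0.178 = 0.344×(N2 in S10), and the separator passes all N2, so N2 in S3 = N2 in S10 = 239.37 kg/h.
VCM in S3: m_A = 462.6×0.822 + (1−0.344)·(1−0.513)·m_A, so m_A = 380.26/0.6805 = 558.77 kg/h.
S3 = 558.77 + 239.37 = 798.14 kg/h.
N2 fraction in S3 = 239.37/798.14 = 0.300.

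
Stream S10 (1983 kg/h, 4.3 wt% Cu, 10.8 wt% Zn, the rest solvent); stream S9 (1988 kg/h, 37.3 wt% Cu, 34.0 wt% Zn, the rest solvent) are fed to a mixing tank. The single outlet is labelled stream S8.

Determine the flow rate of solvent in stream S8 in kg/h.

2254 kg/h

solvent out = solvent in = 1983×0.849 + 1988×0.287 = 2254.1 kg/h.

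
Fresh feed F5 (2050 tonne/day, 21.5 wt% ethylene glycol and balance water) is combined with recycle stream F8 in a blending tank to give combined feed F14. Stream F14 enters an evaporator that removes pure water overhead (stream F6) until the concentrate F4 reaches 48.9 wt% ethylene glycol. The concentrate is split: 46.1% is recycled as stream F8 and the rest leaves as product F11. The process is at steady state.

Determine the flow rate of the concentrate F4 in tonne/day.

Overall ethylene glycol balance (none leaves overhead): ethylene glycol in fresh feed = ethylene glycol in product, i.e. 2050×0.215 = (1−0.461)·F4·0.489.
F4 = 440.75/(0.489×0.539) = 1672.2 tonne/day.

1672 tonne/day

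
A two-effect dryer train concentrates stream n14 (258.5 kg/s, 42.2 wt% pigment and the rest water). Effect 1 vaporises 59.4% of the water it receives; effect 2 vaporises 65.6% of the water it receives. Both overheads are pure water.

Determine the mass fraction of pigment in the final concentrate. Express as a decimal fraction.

0.839

water in feed = 258.5×0.578 = 149.41 kg/s.
After stage 1: water left = (1−0.594)×149.41 = 60.662; stream total = 169.75 kg/s.
After stage 2: water left = (1−0.656)×60.662 = 20.868; final concentrate = 129.95 kg/s.
pigment fraction = 109.09/129.95 = 0.839.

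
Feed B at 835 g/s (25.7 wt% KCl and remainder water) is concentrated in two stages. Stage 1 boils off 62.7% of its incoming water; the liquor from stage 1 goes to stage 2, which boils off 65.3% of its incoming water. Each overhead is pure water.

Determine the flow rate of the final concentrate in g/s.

294.9 g/s

water in feed = 835×0.743 = 620.4 g/s.
After stage 1: water left = (1−0.627)×620.4 = 231.41; stream total = 446.01 g/s.
After stage 2: water left = (1−0.653)×231.41 = 80.3; final concentrate = 294.89 g/s.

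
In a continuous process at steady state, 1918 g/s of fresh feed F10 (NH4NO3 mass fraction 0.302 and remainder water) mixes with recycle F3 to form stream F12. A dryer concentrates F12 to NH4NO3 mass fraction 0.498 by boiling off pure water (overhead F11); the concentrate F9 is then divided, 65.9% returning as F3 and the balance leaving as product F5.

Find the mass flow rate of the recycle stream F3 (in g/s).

2248 g/s

Overall NH4NO3 balance (none leaves overhead): NH4NO3 in fresh feed = NH4NO3 in product, i.e. 1918×0.302 = (1−0.659)·F9·0.498.
F9 = 579.24/(0.498×0.341) = 3410.9 g/s.
Recycle F3 = 0.659×3410.9 = 2247.8 g/s.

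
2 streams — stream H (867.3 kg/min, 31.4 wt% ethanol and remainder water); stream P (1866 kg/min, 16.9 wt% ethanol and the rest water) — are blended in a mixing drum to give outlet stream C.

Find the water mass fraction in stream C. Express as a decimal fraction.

Total flow out = 867.3 + 1866 = 2733.3 kg/min.
water in = 867.3×0.686 + 1866×0.831 = 2145.6 kg/min.
water mass fraction in C = 2145.6/2733.3 = 0.785.

0.785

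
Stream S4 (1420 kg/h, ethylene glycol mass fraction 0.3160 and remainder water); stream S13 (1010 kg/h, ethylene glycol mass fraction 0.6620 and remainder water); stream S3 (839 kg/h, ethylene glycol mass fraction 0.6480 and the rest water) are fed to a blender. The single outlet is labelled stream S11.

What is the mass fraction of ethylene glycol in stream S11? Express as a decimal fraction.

Total flow out = 1420 + 1010 + 839 = 3269 kg/h.
ethylene glycol in = 1420×0.316 + 1010×0.662 + 839×0.648 = 1661 kg/h.
ethylene glycol mass fraction in S11 = 1661/3269 = 0.5081.

0.5081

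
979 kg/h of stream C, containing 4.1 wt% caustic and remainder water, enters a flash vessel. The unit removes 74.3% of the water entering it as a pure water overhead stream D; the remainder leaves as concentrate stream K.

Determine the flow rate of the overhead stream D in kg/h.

water entering = 979×0.959 = 938.86 kg/h; overhead removed = 0.743×938.86 = 697.57 kg/h.

697.6 kg/h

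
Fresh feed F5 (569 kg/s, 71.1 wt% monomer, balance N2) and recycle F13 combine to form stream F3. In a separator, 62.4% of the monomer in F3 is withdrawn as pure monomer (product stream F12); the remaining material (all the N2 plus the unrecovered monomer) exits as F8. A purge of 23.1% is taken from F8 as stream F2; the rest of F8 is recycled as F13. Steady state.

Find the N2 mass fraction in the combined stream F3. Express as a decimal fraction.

N2 enters only via F5 and leaves only via the purge: 569×0.289 = 0.231×(N2 in F8), and the separator passes all N2, so N2 in F3 = N2 in F8 = 711.87 kg/s.
monomer in F3: m_A = 569×0.711 + (1−0.231)·(1−0.624)·m_A, so m_A = 404.56/0.7109 = 569.12 kg/s.
F3 = 569.12 + 711.87 = 1281 kg/s.
N2 fraction in F3 = 711.87/1281 = 0.556.

0.556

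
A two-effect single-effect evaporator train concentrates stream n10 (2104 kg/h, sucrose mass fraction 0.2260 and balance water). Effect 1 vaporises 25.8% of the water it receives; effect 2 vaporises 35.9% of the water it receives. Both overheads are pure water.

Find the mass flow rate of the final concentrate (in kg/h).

1250 kg/h

water in feed = 2104×0.774 = 1628.5 kg/h.
After stage 1: water left = (1−0.258)×1628.5 = 1208.3; stream total = 1683.8 kg/h.
After stage 2: water left = (1−0.359)×1208.3 = 774.55; final concentrate = 1250.1 kg/h.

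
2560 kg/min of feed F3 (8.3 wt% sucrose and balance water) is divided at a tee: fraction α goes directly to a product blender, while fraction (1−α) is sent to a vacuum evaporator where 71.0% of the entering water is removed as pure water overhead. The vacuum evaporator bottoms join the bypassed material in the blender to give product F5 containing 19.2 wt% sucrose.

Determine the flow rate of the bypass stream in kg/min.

All 2560×0.083 = 212.48 kg/min of sucrose reaches F5, so F5 = 212.48/0.192 = 1106.7 kg/min and vapour = 1453.3 kg/min.
The evaporator receives (1−α)·2560 of feed at 0.917 water and removes 0.710 of that water:
0.710×0.917×(1−α)×2560 = 1453.3
(1−α) = 1453.3/1666.7 = 0.8720;  α = 0.1280.
Bypass flow = 0.1280×2560 = 327.78 kg/min.

327.8 kg/min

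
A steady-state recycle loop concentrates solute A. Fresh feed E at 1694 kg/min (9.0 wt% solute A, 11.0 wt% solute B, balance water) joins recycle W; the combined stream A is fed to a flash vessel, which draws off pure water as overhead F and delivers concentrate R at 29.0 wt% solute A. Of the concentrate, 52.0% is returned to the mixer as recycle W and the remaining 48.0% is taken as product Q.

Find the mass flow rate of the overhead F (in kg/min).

1168 kg/min

Overall solute A balance (none leaves overhead): solute A in fresh feed = solute A in product, i.e. 1694×0.090 = (1−0.520)·R·0.290.
R = 152.46/(0.290×0.480) = 1095.3 kg/min.
Recycle W = 0.520×1095.3 = 569.53 kg/min.
Combined feed A = 1694 + 569.53 = 2263.5 kg/min.
Overhead F = A − R = 2263.5 − 1095.3 = 1168.3 kg/min.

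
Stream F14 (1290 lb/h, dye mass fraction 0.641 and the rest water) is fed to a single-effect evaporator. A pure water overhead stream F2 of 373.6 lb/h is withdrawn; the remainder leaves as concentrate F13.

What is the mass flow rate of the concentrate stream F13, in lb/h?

916.4 lb/h

Concentrate = 1290 − 373.6 = 916.4 lb/h.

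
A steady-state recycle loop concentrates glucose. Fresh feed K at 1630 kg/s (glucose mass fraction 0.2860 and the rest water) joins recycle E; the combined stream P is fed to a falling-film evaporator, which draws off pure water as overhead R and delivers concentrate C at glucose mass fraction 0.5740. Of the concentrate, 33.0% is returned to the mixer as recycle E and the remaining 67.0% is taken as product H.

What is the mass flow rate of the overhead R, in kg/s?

Overall glucose balance (none leaves overhead): glucose in fresh feed = glucose in product, i.e. 1630×0.286 = (1−0.330)·C·0.574.
C = 466.18/(0.574×0.670) = 1212.2 kg/s.
Recycle E = 0.330×1212.2 = 400.02 kg/s.
Combined feed P = 1630 + 400.02 = 2030 kg/s.
Overhead R = P − C = 2030 − 1212.2 = 817.84 kg/s.

817.8 kg/s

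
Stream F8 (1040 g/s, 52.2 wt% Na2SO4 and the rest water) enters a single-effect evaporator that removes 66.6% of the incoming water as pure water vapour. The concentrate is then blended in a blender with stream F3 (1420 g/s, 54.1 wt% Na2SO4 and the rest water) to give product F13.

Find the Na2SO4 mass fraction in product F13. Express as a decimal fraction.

Vapour removed = 0.666×0.478×1040 = 331.08 g/s; concentrate = 708.92 g/s.
Na2SO4 reaching the mixer = 542.88 (from concentrate) + 1420×0.541 = 1311.1 g/s.
Product flow = 708.92 + 1420 = 2128.9 g/s; Na2SO4 fraction = 0.616.

0.616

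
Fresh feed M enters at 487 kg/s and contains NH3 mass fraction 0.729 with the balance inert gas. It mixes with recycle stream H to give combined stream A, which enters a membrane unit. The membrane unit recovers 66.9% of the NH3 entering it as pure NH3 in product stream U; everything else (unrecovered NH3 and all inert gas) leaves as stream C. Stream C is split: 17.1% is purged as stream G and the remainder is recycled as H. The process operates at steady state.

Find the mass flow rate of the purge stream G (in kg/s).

159.7 kg/s

inert gas enters only via M and leaves only via the purge: 487×0.271 = 0.171×(inert gas in C), and the membrane unit passes all inert gas, so inert gas in A = inert gas in C = 771.8 kg/s.
NH3 in A: m_A = 487×0.729 + (1−0.171)·(1−0.669)·m_A, so m_A = 355.02/0.7256 = 489.28 kg/s.
C = (1−0.669)×489.28 + 771.8 = 933.75 kg/s.
Purge G = 0.171×933.75 = 159.67 kg/s.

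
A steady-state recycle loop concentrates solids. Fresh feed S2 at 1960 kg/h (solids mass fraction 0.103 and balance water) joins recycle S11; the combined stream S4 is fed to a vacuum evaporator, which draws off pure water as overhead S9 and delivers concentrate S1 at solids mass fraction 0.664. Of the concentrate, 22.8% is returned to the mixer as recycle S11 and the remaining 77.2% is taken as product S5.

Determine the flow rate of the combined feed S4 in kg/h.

2050 kg/h

Overall solids balance (none leaves overhead): solids in fresh feed = solids in product, i.e. 1960×0.103 = (1−0.228)·S1·0.664.
S1 = 201.88/(0.664×0.772) = 393.83 kg/h.
Recycle S11 = 0.228×393.83 = 89.793 kg/h.
Combined feed S4 = 1960 + 89.793 = 2049.8 kg/h.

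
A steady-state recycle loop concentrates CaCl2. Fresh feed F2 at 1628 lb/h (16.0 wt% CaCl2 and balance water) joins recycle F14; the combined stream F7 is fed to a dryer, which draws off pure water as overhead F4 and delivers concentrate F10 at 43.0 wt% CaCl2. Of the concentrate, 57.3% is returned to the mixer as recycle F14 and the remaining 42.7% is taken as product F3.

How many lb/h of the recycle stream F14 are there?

Overall CaCl2 balance (none leaves overhead): CaCl2 in fresh feed = CaCl2 in product, i.e. 1628×0.160 = (1−0.573)·F10·0.430.
F10 = 260.48/(0.430×0.427) = 1418.7 lb/h.
Recycle F14 = 0.573×1418.7 = 812.89 lb/h.

812.9 lb/h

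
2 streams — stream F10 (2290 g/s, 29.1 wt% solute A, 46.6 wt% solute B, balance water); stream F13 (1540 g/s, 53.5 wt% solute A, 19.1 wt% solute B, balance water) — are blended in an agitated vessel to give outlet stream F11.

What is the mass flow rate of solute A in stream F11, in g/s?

1490 g/s

solute A out = solute A in = 2290×0.291 + 1540×0.535 = 1490.3 g/s.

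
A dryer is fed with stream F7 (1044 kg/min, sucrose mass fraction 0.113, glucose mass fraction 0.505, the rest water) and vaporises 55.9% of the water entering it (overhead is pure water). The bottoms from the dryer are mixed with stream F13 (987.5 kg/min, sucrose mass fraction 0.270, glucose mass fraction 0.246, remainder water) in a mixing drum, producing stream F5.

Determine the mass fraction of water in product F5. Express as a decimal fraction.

Vapour removed = 0.559×0.382×1044 = 222.93 kg/min; concentrate = 821.07 kg/min.
water reaching the mixer = 175.87 (from concentrate) + 987.5×0.484 = 653.82 kg/min.
Product flow = 821.07 + 987.5 = 1808.6 kg/min; water fraction = 0.362.

0.362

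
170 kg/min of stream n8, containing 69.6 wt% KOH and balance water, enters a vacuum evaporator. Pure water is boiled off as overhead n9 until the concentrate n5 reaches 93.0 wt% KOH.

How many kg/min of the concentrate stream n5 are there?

KOH is conserved: 170×0.696 = 118.32 kg/min all reports to the concentrate.
Concentrate = 118.32/(target fraction) = 127.23 kg/min.

127.2 kg/min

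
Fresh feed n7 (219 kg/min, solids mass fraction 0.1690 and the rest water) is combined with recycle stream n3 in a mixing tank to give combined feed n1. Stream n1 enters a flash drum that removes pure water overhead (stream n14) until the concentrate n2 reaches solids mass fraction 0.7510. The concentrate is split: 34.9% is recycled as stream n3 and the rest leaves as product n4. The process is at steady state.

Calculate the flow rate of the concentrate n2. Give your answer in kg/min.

75.7 kg/min

Overall solids balance (none leaves overhead): solids in fresh feed = solids in product, i.e. 219×0.169 = (1−0.349)·n2·0.751.
n2 = 37.011/(0.751×0.651) = 75.702 kg/min.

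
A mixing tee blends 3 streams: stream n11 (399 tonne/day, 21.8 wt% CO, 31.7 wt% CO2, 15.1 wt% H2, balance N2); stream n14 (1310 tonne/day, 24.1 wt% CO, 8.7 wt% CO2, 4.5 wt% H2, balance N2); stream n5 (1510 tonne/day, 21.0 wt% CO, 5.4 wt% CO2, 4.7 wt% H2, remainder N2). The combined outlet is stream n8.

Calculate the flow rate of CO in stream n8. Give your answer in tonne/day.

719.8 tonne/day

CO out = CO in = 399×0.218 + 1310×0.241 + 1510×0.210 = 719.79 tonne/day.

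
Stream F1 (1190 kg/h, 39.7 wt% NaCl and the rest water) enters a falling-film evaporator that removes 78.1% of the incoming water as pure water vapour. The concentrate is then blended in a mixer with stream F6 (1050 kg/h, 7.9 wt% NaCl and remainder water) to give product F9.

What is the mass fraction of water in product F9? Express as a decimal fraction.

Vapour removed = 0.781×0.603×1190 = 560.42 kg/h; concentrate = 629.58 kg/h.
water reaching the mixer = 157.15 (from concentrate) + 1050×0.921 = 1124.2 kg/h.
Product flow = 629.58 + 1050 = 1679.6 kg/h; water fraction = 0.669.

0.669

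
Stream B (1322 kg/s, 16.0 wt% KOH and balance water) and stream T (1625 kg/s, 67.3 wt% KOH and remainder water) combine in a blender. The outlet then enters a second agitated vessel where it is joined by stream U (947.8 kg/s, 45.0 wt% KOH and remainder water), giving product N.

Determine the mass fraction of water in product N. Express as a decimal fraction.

0.555

Overall, product flow = 3894.8 kg/s.
water in = 1322×0.840 + 1625×0.327 + 947.8×0.550 = 2163.1 kg/s.
water fraction in N = 0.555.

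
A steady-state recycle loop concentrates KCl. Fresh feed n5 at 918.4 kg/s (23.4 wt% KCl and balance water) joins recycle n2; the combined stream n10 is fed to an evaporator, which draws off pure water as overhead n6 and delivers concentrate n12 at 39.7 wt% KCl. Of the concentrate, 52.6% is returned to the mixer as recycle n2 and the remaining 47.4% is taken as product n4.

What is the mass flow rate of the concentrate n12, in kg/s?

1142 kg/s

Overall KCl balance (none leaves overhead): KCl in fresh feed = KCl in product, i.e. 918.4×0.234 = (1−0.526)·n12·0.397.
n12 = 214.91/(0.397×0.474) = 1142 kg/s.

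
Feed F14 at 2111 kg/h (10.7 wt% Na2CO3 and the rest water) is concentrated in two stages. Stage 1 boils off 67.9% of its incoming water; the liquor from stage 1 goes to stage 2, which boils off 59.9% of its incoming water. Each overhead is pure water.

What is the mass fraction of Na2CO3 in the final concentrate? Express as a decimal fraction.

0.4821

water in feed = 2111×0.893 = 1885.1 kg/h.
After stage 1: water left = (1−0.679)×1885.1 = 605.12; stream total = 831 kg/h.
After stage 2: water left = (1−0.599)×605.12 = 242.65; final concentrate = 468.53 kg/h.
Na2CO3 fraction = 225.88/468.53 = 0.4821.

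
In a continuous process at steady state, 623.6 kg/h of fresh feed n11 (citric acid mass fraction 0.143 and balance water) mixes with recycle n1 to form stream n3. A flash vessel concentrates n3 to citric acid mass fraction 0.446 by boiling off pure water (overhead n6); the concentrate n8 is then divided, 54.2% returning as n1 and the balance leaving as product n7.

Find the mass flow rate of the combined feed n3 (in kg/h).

Overall citric acid balance (none leaves overhead): citric acid in fresh feed = citric acid in product, i.e. 623.6×0.143 = (1−0.542)·n8·0.446.
n8 = 89.175/(0.446×0.458) = 436.56 kg/h.
Recycle n1 = 0.542×436.56 = 236.61 kg/h.
Combined feed n3 = 623.6 + 236.61 = 860.21 kg/h.

860.2 kg/h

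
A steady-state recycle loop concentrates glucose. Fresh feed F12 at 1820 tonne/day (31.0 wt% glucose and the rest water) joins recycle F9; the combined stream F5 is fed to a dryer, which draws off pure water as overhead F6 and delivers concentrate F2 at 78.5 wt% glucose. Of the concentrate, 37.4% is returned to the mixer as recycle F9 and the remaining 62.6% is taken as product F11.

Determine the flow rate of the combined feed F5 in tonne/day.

2249 tonne/day

Overall glucose balance (none leaves overhead): glucose in fresh feed = glucose in product, i.e. 1820×0.310 = (1−0.374)·F2·0.785.
F2 = 564.2/(0.785×0.626) = 1148.1 tonne/day.
Recycle F9 = 0.374×1148.1 = 429.4 tonne/day.
Combined feed F5 = 1820 + 429.4 = 2249.4 tonne/day.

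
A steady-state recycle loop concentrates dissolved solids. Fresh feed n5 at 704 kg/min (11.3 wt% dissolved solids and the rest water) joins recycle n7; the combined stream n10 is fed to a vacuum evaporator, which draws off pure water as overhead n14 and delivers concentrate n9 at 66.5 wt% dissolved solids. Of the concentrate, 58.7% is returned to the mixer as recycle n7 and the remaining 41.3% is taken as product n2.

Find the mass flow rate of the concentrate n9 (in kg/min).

289.7 kg/min

Overall dissolved solids balance (none leaves overhead): dissolved solids in fresh feed = dissolved solids in product, i.e. 704×0.113 = (1−0.587)·n9·0.665.
n9 = 79.552/(0.665×0.413) = 289.65 kg/min.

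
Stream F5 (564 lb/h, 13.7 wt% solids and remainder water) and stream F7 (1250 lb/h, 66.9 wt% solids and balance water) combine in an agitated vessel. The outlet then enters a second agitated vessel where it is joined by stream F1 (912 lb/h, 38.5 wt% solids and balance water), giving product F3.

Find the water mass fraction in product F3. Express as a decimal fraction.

0.536

Overall, product flow = 2726 lb/h.
water in = 564×0.863 + 1250×0.331 + 912×0.615 = 1461.4 lb/h.
water fraction in F3 = 0.536.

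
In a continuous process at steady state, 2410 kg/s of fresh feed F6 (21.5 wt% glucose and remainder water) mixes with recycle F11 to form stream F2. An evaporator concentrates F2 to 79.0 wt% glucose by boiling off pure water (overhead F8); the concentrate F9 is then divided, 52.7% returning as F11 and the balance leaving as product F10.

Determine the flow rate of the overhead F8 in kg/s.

1754 kg/s

Overall glucose balance (none leaves overhead): glucose in fresh feed = glucose in product, i.e. 2410×0.215 = (1−0.527)·F9·0.790.
F9 = 518.15/(0.790×0.473) = 1386.7 kg/s.
Recycle F11 = 0.527×1386.7 = 730.77 kg/s.
Combined feed F2 = 2410 + 730.77 = 3140.8 kg/s.
Overhead F8 = F2 − F9 = 3140.8 − 1386.7 = 1754.1 kg/s.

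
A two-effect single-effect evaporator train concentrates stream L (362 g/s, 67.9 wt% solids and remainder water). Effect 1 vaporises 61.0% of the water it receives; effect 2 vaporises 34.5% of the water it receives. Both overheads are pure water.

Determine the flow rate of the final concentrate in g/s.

water in feed = 362×0.321 = 116.2 g/s.
After stage 1: water left = (1−0.610)×116.2 = 45.319; stream total = 291.12 g/s.
After stage 2: water left = (1−0.345)×45.319 = 29.684; final concentrate = 275.48 g/s.

275.5 g/s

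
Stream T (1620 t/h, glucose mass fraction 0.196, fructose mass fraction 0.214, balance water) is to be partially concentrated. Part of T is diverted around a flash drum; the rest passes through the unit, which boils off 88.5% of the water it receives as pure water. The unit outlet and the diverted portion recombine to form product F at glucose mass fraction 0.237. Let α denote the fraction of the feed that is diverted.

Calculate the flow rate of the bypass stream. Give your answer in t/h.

All 1620×0.196 = 317.52 t/h of glucose reaches F, so F = 317.52/0.237 = 1339.7 t/h and vapour = 280.25 t/h.
The evaporator receives (1−α)·1620 of feed at 0.590 water and removes 0.885 of that water:
0.885×0.590×(1−α)×1620 = 280.25
(1−α) = 280.25/845.88 = 0.3313;  α = 0.6687.
Bypass flow = 0.6687×1620 = 1083.3 t/h.

1083 t/h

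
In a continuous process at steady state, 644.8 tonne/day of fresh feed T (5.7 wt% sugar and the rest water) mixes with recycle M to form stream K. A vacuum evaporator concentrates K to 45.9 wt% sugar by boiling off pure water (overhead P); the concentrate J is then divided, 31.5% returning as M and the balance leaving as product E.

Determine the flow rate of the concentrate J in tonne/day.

Overall sugar balance (none leaves overhead): sugar in fresh feed = sugar in product, i.e. 644.8×0.057 = (1−0.315)·J·0.459.
J = 36.754/(0.459×0.685) = 116.9 tonne/day.

116.9 tonne/day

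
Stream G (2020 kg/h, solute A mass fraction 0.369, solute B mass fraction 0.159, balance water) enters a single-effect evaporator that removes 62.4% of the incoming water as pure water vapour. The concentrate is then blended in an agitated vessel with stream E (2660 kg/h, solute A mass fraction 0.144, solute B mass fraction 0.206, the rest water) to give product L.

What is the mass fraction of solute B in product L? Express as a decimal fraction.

Vapour removed = 0.624×0.472×2020 = 594.95 kg/h; concentrate = 1425.1 kg/h.
solute B reaching the mixer = 321.18 (from concentrate) + 2660×0.206 = 869.14 kg/h.
Product flow = 1425.1 + 2660 = 4085.1 kg/h; solute B fraction = 0.213.

0.213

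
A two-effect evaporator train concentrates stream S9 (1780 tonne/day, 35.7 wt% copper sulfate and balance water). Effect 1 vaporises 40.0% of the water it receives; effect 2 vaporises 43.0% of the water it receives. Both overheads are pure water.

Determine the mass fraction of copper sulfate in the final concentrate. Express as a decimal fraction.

water in feed = 1780×0.643 = 1144.5 tonne/day.
After stage 1: water left = (1−0.400)×1144.5 = 686.72; stream total = 1322.2 tonne/day.
After stage 2: water left = (1−0.430)×686.72 = 391.43; final concentrate = 1026.9 tonne/day.
copper sulfate fraction = 635.46/1026.9 = 0.619.

0.619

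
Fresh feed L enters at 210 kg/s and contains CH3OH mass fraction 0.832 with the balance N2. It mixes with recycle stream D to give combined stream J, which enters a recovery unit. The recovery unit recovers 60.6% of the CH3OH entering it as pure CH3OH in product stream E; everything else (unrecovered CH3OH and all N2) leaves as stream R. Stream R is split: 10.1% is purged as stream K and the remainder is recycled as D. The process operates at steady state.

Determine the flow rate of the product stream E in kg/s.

164 kg/s

CH3OH in J: m_A = 210×0.832 + (1−0.101)·(1−0.606)·m_A, so m_A = 174.72/0.6458 = 270.55 kg/s.
Product E = 0.606×270.55 = 163.95 kg/s.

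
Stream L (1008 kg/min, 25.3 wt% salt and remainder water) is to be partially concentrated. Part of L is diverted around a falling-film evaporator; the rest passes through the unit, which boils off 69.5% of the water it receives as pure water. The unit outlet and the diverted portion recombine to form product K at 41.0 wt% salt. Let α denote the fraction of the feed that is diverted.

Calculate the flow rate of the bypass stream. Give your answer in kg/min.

264.5 kg/min

All 1008×0.253 = 255.02 kg/min of salt reaches K, so K = 255.02/0.410 = 622.01 kg/min and vapour = 385.99 kg/min.
The evaporator receives (1−α)·1008 of feed at 0.747 water and removes 0.695 of that water:
0.695×0.747×(1−α)×1008 = 385.99
(1−α) = 385.99/523.32 = 0.7376;  α = 0.2624.
Bypass flow = 0.2624×1008 = 264.52 kg/min.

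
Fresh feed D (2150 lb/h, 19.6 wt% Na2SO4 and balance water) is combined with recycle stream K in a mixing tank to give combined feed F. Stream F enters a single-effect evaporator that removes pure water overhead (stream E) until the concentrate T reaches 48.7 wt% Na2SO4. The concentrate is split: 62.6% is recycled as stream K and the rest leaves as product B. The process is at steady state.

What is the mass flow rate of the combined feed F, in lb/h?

Overall Na2SO4 balance (none leaves overhead): Na2SO4 in fresh feed = Na2SO4 in product, i.e. 2150×0.196 = (1−0.626)·T·0.487.
T = 421.4/(0.487×0.374) = 2313.6 lb/h.
Recycle K = 0.626×2313.6 = 1448.3 lb/h.
Combined feed F = 2150 + 1448.3 = 3598.3 lb/h.

3598 lb/h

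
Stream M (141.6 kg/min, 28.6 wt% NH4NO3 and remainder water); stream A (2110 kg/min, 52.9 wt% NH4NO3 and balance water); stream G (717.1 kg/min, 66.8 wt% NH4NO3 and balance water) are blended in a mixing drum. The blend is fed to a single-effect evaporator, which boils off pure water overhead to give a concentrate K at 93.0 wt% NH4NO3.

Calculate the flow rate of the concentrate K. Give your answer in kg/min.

NH4NO3 entering = 141.6×0.286 + 2110×0.529 + 717.1×0.668 = 1635.7 kg/min.
All NH4NO3 reports to K, so K = 1635.7/0.930 = 1758.8 kg/min.

1759 kg/min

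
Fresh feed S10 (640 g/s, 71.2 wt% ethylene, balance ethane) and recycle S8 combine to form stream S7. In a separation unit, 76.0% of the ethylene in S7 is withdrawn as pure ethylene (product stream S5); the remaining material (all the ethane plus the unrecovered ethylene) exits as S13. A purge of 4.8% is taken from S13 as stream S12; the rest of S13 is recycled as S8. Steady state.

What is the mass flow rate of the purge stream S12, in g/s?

ethane enters only via S10 and leaves only via the purge: 640×0.288 = 0.048×(ethane in S13), and the separation unit passes all ethane, so ethane in S7 = ethane in S13 = 3840 g/s.
ethylene in S7: m_A = 640×0.712 + (1−0.048)·(1−0.760)·m_A, so m_A = 455.68/0.7715 = 590.63 g/s.
S13 = (1−0.760)×590.63 + 3840 = 3981.8 g/s.
Purge S12 = 0.048×3981.8 = 191.12 g/s.

191.1 g/s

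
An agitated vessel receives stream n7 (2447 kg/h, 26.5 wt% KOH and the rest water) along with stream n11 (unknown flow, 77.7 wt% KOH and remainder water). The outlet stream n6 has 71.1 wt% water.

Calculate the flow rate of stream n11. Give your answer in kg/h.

Let n11 be the unknown flow. Total out = 2447 + n11.
water balance: 1798.5 + 0.223·n11 = 0.711·(2447 + n11)
(0.223 − 0.711)·n11 = 0.711×2447 − 1798.5 = -58.728
n11 = -58.728 / -0.488 = 120.34 kg/h

120.3 kg/h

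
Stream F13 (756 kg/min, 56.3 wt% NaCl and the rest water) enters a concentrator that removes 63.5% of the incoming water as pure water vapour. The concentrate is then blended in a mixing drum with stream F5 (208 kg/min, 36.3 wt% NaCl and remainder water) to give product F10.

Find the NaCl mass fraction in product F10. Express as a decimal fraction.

Vapour removed = 0.635×0.437×756 = 209.79 kg/min; concentrate = 546.21 kg/min.
NaCl reaching the mixer = 425.63 (from concentrate) + 208×0.363 = 501.13 kg/min.
Product flow = 546.21 + 208 = 754.21 kg/min; NaCl fraction = 0.664.

0.664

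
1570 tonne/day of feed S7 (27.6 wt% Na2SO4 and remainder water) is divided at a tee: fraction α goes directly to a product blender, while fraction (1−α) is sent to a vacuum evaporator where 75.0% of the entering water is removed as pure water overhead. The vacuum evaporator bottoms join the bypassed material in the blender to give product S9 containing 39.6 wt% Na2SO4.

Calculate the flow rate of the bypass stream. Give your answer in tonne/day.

693.8 tonne/day

All 1570×0.276 = 433.32 tonne/day of Na2SO4 reaches S9, so S9 = 433.32/0.396 = 1094.2 tonne/day and vapour = 475.76 tonne/day.
The evaporator receives (1−α)·1570 of feed at 0.724 water and removes 0.750 of that water:
0.750×0.724×(1−α)×1570 = 475.76
(1−α) = 475.76/852.51 = 0.5581;  α = 0.4419.
Bypass flow = 0.4419×1570 = 693.84 tonne/day.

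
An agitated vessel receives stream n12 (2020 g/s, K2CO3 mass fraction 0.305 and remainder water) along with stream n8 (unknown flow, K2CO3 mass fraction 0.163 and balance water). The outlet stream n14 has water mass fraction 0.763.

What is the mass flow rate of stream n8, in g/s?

Let n8 be the unknown flow. Total out = 2020 + n8.
water balance: 1403.9 + 0.837·n8 = 0.763·(2020 + n8)
(0.837 − 0.763)·n8 = 0.763×2020 − 1403.9 = 137.36
n8 = 137.36 / 0.074 = 1856.2 g/s

1856 g/s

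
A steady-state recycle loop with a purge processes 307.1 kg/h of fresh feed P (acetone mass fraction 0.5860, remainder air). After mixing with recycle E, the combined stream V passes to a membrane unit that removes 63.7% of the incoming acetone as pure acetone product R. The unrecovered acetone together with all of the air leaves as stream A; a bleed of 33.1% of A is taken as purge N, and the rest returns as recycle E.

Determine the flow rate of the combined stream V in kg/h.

air enters only via P and leaves only via the purge: 307.1×0.414 = 0.331×(air in A), and the membrane unit passes all air, so air in V = air in A = 384.11 kg/h.
acetone in V: m_A = 307.1×0.586 + (1−0.331)·(1−0.637)·m_A, so m_A = 179.96/0.7572 = 237.68 kg/h.
V = 237.68 + 384.11 = 621.79 kg/h.

621.8 kg/h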